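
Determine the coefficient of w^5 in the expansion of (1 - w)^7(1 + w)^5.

Coefficient of w^5 = Σ_{j} C(7,j)·(-1)^j·C(5,5-j)·1^(5-j) for j from 0 to 5.
= 1 + (-35) + 210 + (-350) + 175 + (-21) = -20.

-20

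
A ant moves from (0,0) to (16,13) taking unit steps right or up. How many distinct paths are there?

Each path is a sequence of 29 steps with 16 rights: C(29,16) = 67863915.

67863915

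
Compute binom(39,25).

15084504396

C(39,25) = C(39,14) by symmetry.
C(39,14) = (39·38·37·36·35·34·33·32·31·30·29·28·27·26) / 14! = 1315041316842168115200 / 87178291200 = 15084504396.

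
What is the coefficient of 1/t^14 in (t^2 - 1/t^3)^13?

General term: C(13,j)·(t^2)^j·(-1/t^3)^(13-j), with t-exponent 2j − 3(13−j) = 5j − 39.
Set 5j − 39 = -14: j = 5.
C(13,5) = 1287; 1^5 = 1; (-1)^8 = 1.
Coefficient = 1287 · 1 · 1 = 1287.

1287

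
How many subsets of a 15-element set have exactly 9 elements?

5005

Choose the 9 positions: C(15,9) = 5005.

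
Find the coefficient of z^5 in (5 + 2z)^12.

The general term is C(12,j)·(5)^j·(2z)^(12-j); the z^5 term has j = 7.
C(12,7) = 792.
Coefficient = C(12,7) · 5^7 · 2^5 = 792 · 78125 · 32 = 1980000000.

1980000000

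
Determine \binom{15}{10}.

3003

C(15,10) = C(15,5) by symmetry.
C(15,5) = (15·14·13·12·11) / 5! = 360360 / 120 = 3003.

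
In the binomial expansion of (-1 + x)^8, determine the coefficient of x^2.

The general term is C(8,j)·(-1)^j·(x)^(8-j); the x^2 term has j = 6.
C(8,6) = 28.
Coefficient = C(8,6) = 28.

28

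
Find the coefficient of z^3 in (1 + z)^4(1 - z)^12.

-24

Coefficient of z^3 = Σ_{j} C(4,j)·1^j·C(12,3-j)·(-1)^(3-j) for j from 0 to 3.
= (-220) + 264 + (-72) + 4 = -24.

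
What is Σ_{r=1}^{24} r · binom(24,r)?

201326592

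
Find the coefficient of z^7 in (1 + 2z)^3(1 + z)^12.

19800

Coefficient of z^7 = Σ_{j} C(3,j)·2^j·C(12,7-j)·1^(7-j) for j from 0 to 3.
= 792 + 5544 + 9504 + 3960 = 19800.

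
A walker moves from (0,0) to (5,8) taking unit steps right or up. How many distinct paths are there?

1287

Each path is a sequence of 13 steps with 5 rights: C(13,5) = 1287.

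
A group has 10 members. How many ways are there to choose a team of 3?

120

This is C(10,3) = 120.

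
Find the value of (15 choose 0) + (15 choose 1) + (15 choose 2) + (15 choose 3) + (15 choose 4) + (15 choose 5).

1 + 15 + 105 + 455 + 1365 + 3003 = 4944.

4944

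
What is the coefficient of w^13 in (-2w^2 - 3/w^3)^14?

General term: C(14,j)·(-2w^2)^j·(-3/w^3)^(14-j), with w-exponent 2j − 3(14−j) = 5j − 42.
Set 5j − 42 = 13: j = 11.
C(14,11) = 364; (-2)^11 = -2048; (-3)^3 = -27.
Coefficient = 364 · (-2048) · (-27) = 20127744.

20127744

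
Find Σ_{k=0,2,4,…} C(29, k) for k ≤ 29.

Even-k terms of row 29 sum to 2^28 = 268435456.

268435456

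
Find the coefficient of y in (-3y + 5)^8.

-1875000

The general term is C(8,j)·(-3y)^j·(5)^(8-j); the y^1 term has j = 1.
C(8,1) = 8.
Coefficient = C(8,1) · (-3)^1 · 5^7 = 8 · (-3) · 78125 = -1875000.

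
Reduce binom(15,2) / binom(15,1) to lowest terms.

7

C(n,k+1)/C(n,k) = (n−k)/(k+1) = (15−1)/(1+1) = 14/2 = 7.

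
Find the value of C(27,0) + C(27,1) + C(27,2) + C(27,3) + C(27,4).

20854

1 + 27 + 351 + 2925 + 17550 = 20854.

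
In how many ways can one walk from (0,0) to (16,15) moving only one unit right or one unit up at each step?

Each path is a sequence of 31 steps with 16 rights: C(31,16) = 300540195.

300540195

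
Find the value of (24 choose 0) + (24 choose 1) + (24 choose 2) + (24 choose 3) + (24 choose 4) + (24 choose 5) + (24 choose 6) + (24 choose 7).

1 + 24 + 276 + 2024 + 10626 + 42504 + 134596 + 346104 = 536155.

536155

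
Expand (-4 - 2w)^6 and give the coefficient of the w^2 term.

15360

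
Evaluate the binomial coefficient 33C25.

C(33,25) = C(33,8) by symmetry.
C(33,8) = (33·32·31·30·29·28·27·26) / 8! = 559809169920 / 40320 = 13884156.

13884156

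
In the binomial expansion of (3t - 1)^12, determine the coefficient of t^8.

The general term is C(12,j)·(3t)^j·(-1)^(12-j); the t^8 term has j = 8.
C(12,8) = 495.
Coefficient = C(12,8) · 3^8 = 495 · 6561 = 3247695.

3247695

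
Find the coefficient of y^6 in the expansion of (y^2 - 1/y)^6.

15

General term: C(6,j)·(y^2)^j·(-1/y)^(6-j), with y-exponent 2j − 1(6−j) = 3j − 6.
Set 3j − 6 = 6: j = 4.
C(6,4) = 15; 1^4 = 1; (-1)^2 = 1.
Coefficient = 15 · 1 · 1 = 15.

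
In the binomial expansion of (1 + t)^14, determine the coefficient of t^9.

The general term is C(14,j)·(1)^j·(t)^(14-j); the t^9 term has j = 5.
C(14,5) = 2002.
Coefficient = C(14,5) = 2002.

2002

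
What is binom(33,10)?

92561040

C(33,10) = (33·32·31·30·29·28·27·26·25·24) / 10! = 335885501952000 / 3628800 = 92561040.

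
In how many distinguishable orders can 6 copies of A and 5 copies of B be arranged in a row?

Choose positions for the A's: C(11,6) = 462.

462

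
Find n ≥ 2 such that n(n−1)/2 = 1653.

n(n−1)/2 = 1653 ⇒ n(n−1) = 3306. Since 58·57 = 3306, n = 58.

58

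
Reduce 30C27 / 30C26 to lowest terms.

C(n,k+1)/C(n,k) = (n−k)/(k+1) = (30−26)/(26+1) = 4/27.

4/27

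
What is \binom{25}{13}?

C(25,13) = C(25,12) by symmetry.
C(25,12) = (25·24·23·22·21·20·19·18·17·16·15·14) / 12! = 2490952020480000 / 479001600 = 5200300.

5200300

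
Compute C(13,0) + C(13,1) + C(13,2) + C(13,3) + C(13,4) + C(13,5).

1 + 13 + 78 + 286 + 715 + 1287 = 2380.

2380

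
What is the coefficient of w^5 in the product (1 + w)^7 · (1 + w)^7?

2002

(1 + w)^7(1 + w)^7 = (1 + w)^14, so the coefficient of w^5 is C(14,5)·1^5 = 2002·1 = 2002.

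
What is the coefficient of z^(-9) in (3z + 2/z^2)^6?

General term: C(6,j)·(3z)^j·(2/z^2)^(6-j), with z-exponent 1j − 2(6−j) = 3j − 12.
Set 3j − 12 = -9: j = 1.
C(6,1) = 6; 3^1 = 3; 2^5 = 32.
Coefficient = 6 · 3 · 32 = 576.

576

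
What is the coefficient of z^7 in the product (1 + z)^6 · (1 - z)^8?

40

Coefficient of z^7 = Σ_{j} C(6,j)·1^j·C(8,7-j)·(-1)^(7-j) for j from 0 to 6.
= (-8) + 168 + (-840) + 1400 + (-840) + 168 + (-8) = 40.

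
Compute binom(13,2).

78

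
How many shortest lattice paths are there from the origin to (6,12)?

Each path is a sequence of 18 steps with 6 rights: C(18,6) = 18564.

18564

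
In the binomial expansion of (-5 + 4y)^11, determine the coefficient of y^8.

-1351680000

The general term is C(11,j)·(-5)^j·(4y)^(11-j); the y^8 term has j = 3.
C(11,3) = 165.
Coefficient = C(11,3) · (-5)^3 · 4^8 = 165 · (-125) · 65536 = -1351680000.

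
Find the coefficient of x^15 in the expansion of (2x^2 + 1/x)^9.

2304

General term: C(9,j)·(2x^2)^j·(1/x)^(9-j), with x-exponent 2j − 1(9−j) = 3j − 9.
Set 3j − 9 = 15: j = 8.
C(9,8) = 9; 2^8 = 256; 1^1 = 1.
Coefficient = 9 · 256 · 1 = 2304.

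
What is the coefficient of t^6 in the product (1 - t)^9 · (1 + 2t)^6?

Coefficient of t^6 = Σ_{j} C(9,j)·(-1)^j·C(6,6-j)·2^(6-j) for j from 0 to 6.
= 64 + (-1728) + 8640 + (-13440) + 7560 + (-1512) + 84 = -332.

-332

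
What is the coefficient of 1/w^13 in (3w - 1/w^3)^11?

112266

General term: C(11,j)·(3w)^j·(-1/w^3)^(11-j), with w-exponent 1j − 3(11−j) = 4j − 33.
Set 4j − 33 = -13: j = 5.
C(11,5) = 462; 3^5 = 243; (-1)^6 = 1.
Coefficient = 462 · 243 · 1 = 112266.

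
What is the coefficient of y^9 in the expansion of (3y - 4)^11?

17321040

The general term is C(11,j)·(3y)^j·(-4)^(11-j); the y^9 term has j = 9.
C(11,9) = 55.
Coefficient = C(11,9) · 3^9 · (-4)^2 = 55 · 19683 · 16 = 17321040.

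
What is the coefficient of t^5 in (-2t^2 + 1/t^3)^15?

General term: C(15,j)·(-2t^2)^j·(1/t^3)^(15-j), with t-exponent 2j − 3(15−j) = 5j − 45.
Set 5j − 45 = 5: j = 10.
C(15,10) = 3003; (-2)^10 = 1024; 1^5 = 1.
Coefficient = 3003 · 1024 · 1 = 3075072.

3075072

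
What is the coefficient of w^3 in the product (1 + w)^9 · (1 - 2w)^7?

56

Coefficient of w^3 = Σ_{j} C(9,j)·1^j·C(7,3-j)·(-2)^(3-j) for j from 0 to 3.
= (-280) + 756 + (-504) + 84 = 56.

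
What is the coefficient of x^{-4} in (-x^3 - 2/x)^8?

1024

General term: C(8,j)·(-x^3)^j·(-2/x)^(8-j), with x-exponent 3j − 1(8−j) = 4j − 8.
Set 4j − 8 = -4: j = 1.
C(8,1) = 8; (-1)^1 = -1; (-2)^7 = -128.
Coefficient = 8 · (-1) · (-128) = 1024.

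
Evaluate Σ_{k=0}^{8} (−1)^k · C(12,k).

165

The partial alternating sum Σ_{k=0}^{8} (−1)^k C(12,k) = (−1)^8 C(11,8) = 165.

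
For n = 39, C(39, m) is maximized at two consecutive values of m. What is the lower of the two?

19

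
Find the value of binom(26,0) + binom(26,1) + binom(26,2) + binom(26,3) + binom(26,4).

17902

1 + 26 + 325 + 2600 + 14950 = 17902.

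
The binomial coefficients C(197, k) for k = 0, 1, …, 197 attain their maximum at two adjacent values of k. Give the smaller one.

For odd n = 197, C(197,k) peaks at k = (n−1)/2 and (n+1)/2; the smaller is 98.

98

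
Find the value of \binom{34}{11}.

286097760

C(34,11) = (34·33·32·31·30·29·28·27·26·25·24) / 11! = 11420107066368000 / 39916800 = 286097760.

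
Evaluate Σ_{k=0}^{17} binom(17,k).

Setting x = 1 in (1+x)^17 gives Σ C(17,k) = 2^17 = 131072.

131072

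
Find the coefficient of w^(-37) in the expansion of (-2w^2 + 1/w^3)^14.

-28

General term: C(14,j)·(-2w^2)^j·(1/w^3)^(14-j), with w-exponent 2j − 3(14−j) = 5j − 42.
Set 5j − 42 = -37: j = 1.
C(14,1) = 14; (-2)^1 = -2; 1^13 = 1.
Coefficient = 14 · (-2) · 1 = -28.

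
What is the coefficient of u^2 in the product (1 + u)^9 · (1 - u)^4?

6

Coefficient of u^2 = Σ_{j} C(9,j)·1^j·C(4,2-j)·(-1)^(2-j) for j from 0 to 2.
= 6 + (-36) + 36 = 6.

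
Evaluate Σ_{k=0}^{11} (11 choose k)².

705432

Σ C(11,k)² is the coefficient of x^11 in (1+x)^11(1+x)^11 = (1+x)^22, i.e. C(22,11) = 705432.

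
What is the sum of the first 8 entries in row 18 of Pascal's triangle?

1 + 18 + 153 + 816 + 3060 + 8568 + 18564 + 31824 = 63004.

63004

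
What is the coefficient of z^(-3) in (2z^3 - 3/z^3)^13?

-240185088

General term: C(13,j)·(2z^3)^j·(-3/z^3)^(13-j), with z-exponent 3j − 3(13−j) = 6j − 39.
Set 6j − 39 = -3: j = 6.
C(13,6) = 1716; 2^6 = 64; (-3)^7 = -2187.
Coefficient = 1716 · 64 · (-2187) = -240185088.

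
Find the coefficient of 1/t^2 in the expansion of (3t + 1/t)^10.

17010

General term: C(10,j)·(3t)^j·(1/t)^(10-j), with t-exponent 1j − 1(10−j) = 2j − 10.
Set 2j − 10 = -2: j = 4.
C(10,4) = 210; 3^4 = 81; 1^6 = 1.
Coefficient = 210 · 81 · 1 = 17010.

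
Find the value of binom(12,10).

66

C(12,10) = C(12,2) by symmetry.
C(12,2) = (12·11) / 2! = 132 / 2 = 66.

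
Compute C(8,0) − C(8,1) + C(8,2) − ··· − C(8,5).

The partial alternating sum Σ_{k=0}^{5} (−1)^k C(8,k) = (−1)^5 C(7,5) = -21.

-21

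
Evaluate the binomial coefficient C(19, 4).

C(19,4) = (19·18·17·16) / 4! = 93024 / 24 = 3876.

3876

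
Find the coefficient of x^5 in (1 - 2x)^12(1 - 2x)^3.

Coefficient of x^5 = Σ_{j} C(12,j)·(-2)^j·C(3,5-j)·(-2)^(5-j) for j from 2 to 5.
= (-2112) + (-21120) + (-47520) + (-25344) = -96096.

-96096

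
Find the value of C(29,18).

C(29,18) = C(29,11) by symmetry.
C(29,11) = (29·28·27·26·25·24·23·22·21·20·19) / 11! = 1381013105472000 / 39916800 = 34597290.

34597290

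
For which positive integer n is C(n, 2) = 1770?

n(n−1)/2 = 1770 ⇒ n(n−1) = 3540. Since 60·59 = 3540, n = 60.

60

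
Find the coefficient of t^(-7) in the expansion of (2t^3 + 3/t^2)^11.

8660520

General term: C(11,j)·(2t^3)^j·(3/t^2)^(11-j), with t-exponent 3j − 2(11−j) = 5j − 22.
Set 5j − 22 = -7: j = 3.
C(11,3) = 165; 2^3 = 8; 3^8 = 6561.
Coefficient = 165 · 8 · 6561 = 8660520.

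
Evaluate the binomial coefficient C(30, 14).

145422675

C(30,14) = (30·29·28·27·26·25·24·23·22·21·20·19·18·17) / 14! = 12677700308232960000 / 87178291200 = 145422675.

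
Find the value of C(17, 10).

C(17,10) = C(17,7) by symmetry.
C(17,7) = (17·16·15·14·13·12·11) / 7! = 98017920 / 5040 = 19448.

19448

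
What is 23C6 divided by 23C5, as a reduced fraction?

C(n,k+1)/C(n,k) = (n−k)/(k+1) = (23−5)/(5+1) = 18/6 = 3.

3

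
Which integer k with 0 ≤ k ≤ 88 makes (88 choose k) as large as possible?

44

C(88,k) is maximized at k = 88/2 = 44.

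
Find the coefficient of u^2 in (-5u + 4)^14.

38168166400

The general term is C(14,j)·(-5u)^j·(4)^(14-j); the u^2 term has j = 2.
C(14,2) = 91.
Coefficient = C(14,2) · (-5)^2 · 4^12 = 91 · 25 · 16777216 = 38168166400.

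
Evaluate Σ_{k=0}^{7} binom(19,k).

1 + 19 + 171 + 969 + 3876 + 11628 + 27132 + 50388 = 94184.

94184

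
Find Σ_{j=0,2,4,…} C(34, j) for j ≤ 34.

8589934592

Half of (1+1)^34 + (1−1)^34 gives the even-index sum: 2^33 = 8589934592.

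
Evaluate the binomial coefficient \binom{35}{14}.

C(35,14) = (35·34·33·32·31·30·29·28·27·26·25·24·23·22) / 14! = 202250096145377280000 / 87178291200 = 2319959400.

2319959400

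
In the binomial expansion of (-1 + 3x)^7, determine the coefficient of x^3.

The general term is C(7,j)·(-1)^j·(3x)^(7-j); the x^3 term has j = 4.
C(7,4) = 35.
Coefficient = C(7,4) · 3^3 = 35 · 27 = 945.

945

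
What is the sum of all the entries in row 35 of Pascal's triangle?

The entries of row 35 sum to 2^35 = 34359738368.

34359738368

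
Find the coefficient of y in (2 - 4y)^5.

The general term is C(5,j)·(2)^j·(-4y)^(5-j); the y^1 term has j = 4.
C(5,4) = 5.
Coefficient = C(5,4) · 2^4 · (-4)^1 = 5 · 16 · (-4) = -320.

-320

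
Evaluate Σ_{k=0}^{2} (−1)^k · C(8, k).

The partial alternating sum Σ_{k=0}^{2} (−1)^k C(8,k) = (−1)^2 C(7,2) = 21.

21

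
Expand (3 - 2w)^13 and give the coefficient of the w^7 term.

The general term is C(13,j)·(3)^j·(-2w)^(13-j); the w^7 term has j = 6.
C(13,6) = 1716.
Coefficient = C(13,6) · 3^6 · (-2)^7 = 1716 · 729 · (-128) = -160123392.

-160123392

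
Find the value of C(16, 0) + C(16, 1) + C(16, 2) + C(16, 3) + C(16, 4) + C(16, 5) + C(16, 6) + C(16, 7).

1 + 16 + 120 + 560 + 1820 + 4368 + 8008 + 11440 = 26333.

26333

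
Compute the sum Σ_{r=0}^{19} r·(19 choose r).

4980736

Differentiating (1+x)^19 and setting x=1: Σ r·C(19,r) = 19·2^18 = 4980736.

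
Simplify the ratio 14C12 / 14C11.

1/4

C(n,k+1)/C(n,k) = (n−k)/(k+1) = (14−11)/(11+1) = 3/12 = 1/4.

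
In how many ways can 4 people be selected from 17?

This is C(17,4) = 2380.

2380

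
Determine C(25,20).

C(25,20) = C(25,5) by symmetry.
C(25,5) = (25·24·23·22·21) / 5! = 6375600 / 120 = 53130.

53130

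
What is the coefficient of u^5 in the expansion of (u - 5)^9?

78750

The general term is C(9,j)·(u)^j·(-5)^(9-j); the u^5 term has j = 5.
C(9,5) = 126.
Coefficient = C(9,5) · (-5)^4 = 126 · 625 = 78750.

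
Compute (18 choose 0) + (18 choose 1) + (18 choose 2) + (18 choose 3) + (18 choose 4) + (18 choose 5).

1 + 18 + 153 + 816 + 3060 + 8568 = 12616.

12616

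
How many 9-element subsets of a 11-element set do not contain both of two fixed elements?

All 9-subsets: C(11,9) = 55. Those containing both fixed elements: C(9,7) = 36.
55 − 36 = 19.

19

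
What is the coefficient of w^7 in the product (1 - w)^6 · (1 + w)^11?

Coefficient of w^7 = Σ_{j} C(6,j)·(-1)^j·C(11,7-j)·1^(7-j) for j from 0 to 6.
= 330 + (-2772) + 6930 + (-6600) + 2475 + (-330) + 11 = 44.

44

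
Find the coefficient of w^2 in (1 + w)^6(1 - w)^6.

-6

Coefficient of w^2 = Σ_{j} C(6,j)·1^j·C(6,2-j)·(-1)^(2-j) for j from 0 to 2.
= 15 + (-36) + 15 = -6.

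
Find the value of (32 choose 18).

471435600

C(32,18) = C(32,14) by symmetry.
C(32,14) = (32·31·30·29·28·27·26·25·24·23·22·21·20·19) / 14! = 41098950018846720000 / 87178291200 = 471435600.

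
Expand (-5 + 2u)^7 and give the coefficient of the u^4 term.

The general term is C(7,j)·(-5)^j·(2u)^(7-j); the u^4 term has j = 3.
C(7,3) = 35.
Coefficient = C(7,3) · (-5)^3 · 2^4 = 35 · (-125) · 16 = -70000.

-70000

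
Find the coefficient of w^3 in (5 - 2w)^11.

The general term is C(11,j)·(5)^j·(-2w)^(11-j); the w^3 term has j = 8.
C(11,8) = 165.
Coefficient = C(11,8) · 5^8 · (-2)^3 = 165 · 390625 · (-8) = -515625000.

-515625000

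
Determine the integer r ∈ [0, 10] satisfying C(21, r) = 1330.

3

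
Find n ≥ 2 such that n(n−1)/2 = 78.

13

n(n−1)/2 = 78 ⇒ n(n−1) = 156. Since 13·12 = 156, n = 13.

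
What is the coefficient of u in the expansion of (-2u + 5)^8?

The general term is C(8,j)·(-2u)^j·(5)^(8-j); the u^1 term has j = 1.
C(8,1) = 8.
Coefficient = C(8,1) · (-2)^1 · 5^7 = 8 · (-2) · 78125 = -1250000.

-1250000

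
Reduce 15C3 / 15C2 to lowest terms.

13/3

C(n,k+1)/C(n,k) = (n−k)/(k+1) = (15−2)/(2+1) = 13/3.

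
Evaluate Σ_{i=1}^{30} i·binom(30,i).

16106127360

Since i·C(30,i) = 30·C(29,i−1), the sum is 30·2^29 = 30·536870912 = 16106127360.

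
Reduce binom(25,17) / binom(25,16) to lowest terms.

C(n,k+1)/C(n,k) = (n−k)/(k+1) = (25−16)/(16+1) = 9/17.

9/17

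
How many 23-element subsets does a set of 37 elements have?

6107086800

C(37,23) = C(37,14) by symmetry.
C(37,14) = (37·36·35·34·33·32·31·30·29·28·27·26·25·24) / 14! = 532405391434076160000 / 87178291200 = 6107086800.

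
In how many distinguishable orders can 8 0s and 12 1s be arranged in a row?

Choose positions for the 0s: C(20,8) = 125970.

125970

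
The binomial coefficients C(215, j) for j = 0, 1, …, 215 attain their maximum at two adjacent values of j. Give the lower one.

For odd n = 215, C(215,j) peaks at j = (n−1)/2 and (n+1)/2; the lower is 107.

107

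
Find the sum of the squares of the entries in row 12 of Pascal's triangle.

Σ C(12,j)² is the coefficient of x^12 in (1+x)^12(1+x)^12 = (1+x)^24, i.e. C(24,12) = 2704156.

2704156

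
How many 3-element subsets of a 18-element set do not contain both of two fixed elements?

All 3-subsets: C(18,3) = 816. Those containing both fixed elements: C(16,1) = 16.
816 − 16 = 800.

800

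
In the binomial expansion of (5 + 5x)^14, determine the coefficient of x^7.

The general term is C(14,j)·(5)^j·(5x)^(14-j); the x^7 term has j = 7.
C(14,7) = 3432.
Coefficient = C(14,7) · 5^7 · 5^7 = 3432 · 78125 · 78125 = 20947265625000.

20947265625000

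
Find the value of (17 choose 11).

12376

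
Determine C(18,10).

43758

C(18,10) = C(18,8) by symmetry.
C(18,8) = (18·17·16·15·14·13·12·11) / 8! = 1764322560 / 40320 = 43758.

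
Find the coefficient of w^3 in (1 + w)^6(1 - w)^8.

12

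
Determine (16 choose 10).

C(16,10) = C(16,6) by symmetry.
C(16,6) = (16·15·14·13·12·11) / 6! = 5765760 / 720 = 8008.

8008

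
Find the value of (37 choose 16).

12875774670

C(37,16) = (37·36·35·34·33·32·31·30·29·28·27·26·25·24·23·22) / 16! = 269397128065642536960000 / 20922789888000 = 12875774670.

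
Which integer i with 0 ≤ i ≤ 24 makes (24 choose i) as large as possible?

12

C(24,i) is maximized at i = 24/2 = 12.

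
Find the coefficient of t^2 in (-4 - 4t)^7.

-344064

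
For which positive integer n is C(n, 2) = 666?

n(n−1)/2 = 666 ⇒ n(n−1) = 1332. Since 37·36 = 1332, n = 37.

37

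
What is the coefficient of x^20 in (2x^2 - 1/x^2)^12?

-24576

General term: C(12,j)·(2x^2)^j·(-1/x^2)^(12-j), with x-exponent 2j − 2(12−j) = 4j − 24.
Set 4j − 24 = 20: j = 11.
C(12,11) = 12; 2^11 = 2048; (-1)^1 = -1.
Coefficient = 12 · 2048 · (-1) = -24576.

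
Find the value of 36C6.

1947792

C(36,6) = (36·35·34·33·32·31) / 6! = 1402410240 / 720 = 1947792.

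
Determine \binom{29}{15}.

77558760

C(29,15) = C(29,14) by symmetry.
C(29,14) = (29·28·27·26·25·24·23·22·21·20·19·18·17·16) / 14! = 6761440164390912000 / 87178291200 = 77558760.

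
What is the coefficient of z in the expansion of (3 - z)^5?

-405

The general term is C(5,j)·(3)^j·(-z)^(5-j); the z^1 term has j = 4.
C(5,4) = 5.
Coefficient = C(5,4) · 3^4 · (-1)^1 = 5 · 81 · (-1) = -405.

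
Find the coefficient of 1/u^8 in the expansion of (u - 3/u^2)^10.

153090

General term: C(10,j)·(u)^j·(-3/u^2)^(10-j), with u-exponent 1j − 2(10−j) = 3j − 20.
Set 3j − 20 = -8: j = 4.
C(10,4) = 210; 1^4 = 1; (-3)^6 = 729.
Coefficient = 210 · 1 · 729 = 153090.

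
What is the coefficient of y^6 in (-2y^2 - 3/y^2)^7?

-6048

General term: C(7,j)·(-2y^2)^j·(-3/y^2)^(7-j), with y-exponent 2j − 2(7−j) = 4j − 14.
Set 4j − 14 = 6: j = 5.
C(7,5) = 21; (-2)^5 = -32; (-3)^2 = 9.
Coefficient = 21 · (-32) · 9 = -6048.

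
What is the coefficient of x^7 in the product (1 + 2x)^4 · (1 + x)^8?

4712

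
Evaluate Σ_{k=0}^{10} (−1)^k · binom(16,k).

3003

The partial alternating sum Σ_{k=0}^{10} (−1)^k C(16,k) = (−1)^10 C(15,10) = 3003.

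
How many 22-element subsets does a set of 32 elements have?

C(32,22) = C(32,10) by symmetry.
C(32,10) = (32·31·30·29·28·27·26·25·24·23) / 10! = 234102016512000 / 3628800 = 64512240.

64512240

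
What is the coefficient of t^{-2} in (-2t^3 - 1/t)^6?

12

General term: C(6,j)·(-2t^3)^j·(-1/t)^(6-j), with t-exponent 3j − 1(6−j) = 4j − 6.
Set 4j − 6 = -2: j = 1.
C(6,1) = 6; (-2)^1 = -2; (-1)^5 = -1.
Coefficient = 6 · (-2) · (-1) = 12.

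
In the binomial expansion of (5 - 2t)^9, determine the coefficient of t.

The general term is C(9,j)·(5)^j·(-2t)^(9-j); the t^1 term has j = 8.
C(9,8) = 9.
Coefficient = C(9,8) · 5^8 · (-2)^1 = 9 · 390625 · (-2) = -7031250.

-7031250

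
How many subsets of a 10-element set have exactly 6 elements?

210

Choose the 6 positions: C(10,6) = 210.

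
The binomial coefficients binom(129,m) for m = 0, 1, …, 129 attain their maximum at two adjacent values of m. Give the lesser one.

64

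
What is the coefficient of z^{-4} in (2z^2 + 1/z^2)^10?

3360

General term: C(10,j)·(2z^2)^j·(1/z^2)^(10-j), with z-exponent 2j − 2(10−j) = 4j − 20.
Set 4j − 20 = -4: j = 4.
C(10,4) = 210; 2^4 = 16; 1^6 = 1.
Coefficient = 210 · 16 · 1 = 3360.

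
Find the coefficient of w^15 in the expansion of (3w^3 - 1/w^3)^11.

-1082565

General term: C(11,j)·(3w^3)^j·(-1/w^3)^(11-j), with w-exponent 3j − 3(11−j) = 6j − 33.
Set 6j − 33 = 15: j = 8.
C(11,8) = 165; 3^8 = 6561; (-1)^3 = -1.
Coefficient = 165 · 6561 · (-1) = -1082565.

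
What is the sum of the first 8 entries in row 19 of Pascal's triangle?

94184

1 + 19 + 171 + 969 + 3876 + 11628 + 27132 + 50388 = 94184.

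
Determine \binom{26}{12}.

9657700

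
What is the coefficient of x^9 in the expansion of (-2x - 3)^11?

-253440

The general term is C(11,j)·(-2x)^j·(-3)^(11-j); the x^9 term has j = 9.
C(11,9) = 55.
Coefficient = C(11,9) · (-2)^9 · (-3)^2 = 55 · (-512) · 9 = -253440.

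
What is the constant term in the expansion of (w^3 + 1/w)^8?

28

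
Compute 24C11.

2496144

C(24,11) = (24·23·22·21·20·19·18·17·16·15·14) / 11! = 99638080819200 / 39916800 = 2496144.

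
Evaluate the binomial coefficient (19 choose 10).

92378

C(19,10) = C(19,9) by symmetry.
C(19,9) = (19·18·17·16·15·14·13·12·11) / 9! = 33522128640 / 362880 = 92378.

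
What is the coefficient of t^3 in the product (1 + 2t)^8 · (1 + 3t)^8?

Coefficient of t^3 = Σ_{j} C(8,j)·2^j·C(8,3-j)·3^(3-j) for j from 0 to 3.
= 1512 + 4032 + 2688 + 448 = 8680.

8680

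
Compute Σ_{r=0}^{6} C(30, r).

1 + 30 + 435 + 4060 + 27405 + 142506 + 593775 = 768212.

768212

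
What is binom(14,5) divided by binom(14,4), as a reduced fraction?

C(n,k+1)/C(n,k) = (n−k)/(k+1) = (14−4)/(4+1) = 10/5 = 2.

2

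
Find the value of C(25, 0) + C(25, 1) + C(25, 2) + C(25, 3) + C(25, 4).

15276

1 + 25 + 300 + 2300 + 12650 = 15276.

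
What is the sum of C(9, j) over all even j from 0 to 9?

256

Half of (1+1)^9 + (1−1)^9 gives the even-index sum: 2^8 = 256.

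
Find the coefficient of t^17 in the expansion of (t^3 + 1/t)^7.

7

General term: C(7,j)·(t^3)^j·(1/t)^(7-j), with t-exponent 3j − 1(7−j) = 4j − 7.
Set 4j − 7 = 17: j = 6.
C(7,6) = 7; 1^6 = 1; 1^1 = 1.
Coefficient = 7 · 1 · 1 = 7.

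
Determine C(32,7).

3365856

C(32,7) = (32·31·30·29·28·27·26) / 7! = 16963914240 / 5040 = 3365856.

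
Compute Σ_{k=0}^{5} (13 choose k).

2380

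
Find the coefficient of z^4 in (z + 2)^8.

The general term is C(8,j)·(z)^j·(2)^(8-j); the z^4 term has j = 4.
C(8,4) = 70.
Coefficient = C(8,4) · 2^4 = 70 · 16 = 1120.

1120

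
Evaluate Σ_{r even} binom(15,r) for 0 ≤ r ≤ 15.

Half of (1+1)^15 + (1−1)^15 gives the even-index sum: 2^14 = 16384.

16384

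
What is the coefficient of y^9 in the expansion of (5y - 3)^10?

The general term is C(10,j)·(5y)^j·(-3)^(10-j); the y^9 term has j = 9.
C(10,9) = 10.
Coefficient = C(10,9) · 5^9 · (-3)^1 = 10 · 1953125 · (-3) = -58593750.

-58593750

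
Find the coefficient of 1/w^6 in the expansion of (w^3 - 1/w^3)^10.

General term: C(10,j)·(w^3)^j·(-1/w^3)^(10-j), with w-exponent 3j − 3(10−j) = 6j − 30.
Set 6j − 30 = -6: j = 4.
C(10,4) = 210; 1^4 = 1; (-1)^6 = 1.
Coefficient = 210 · 1 · 1 = 210.

210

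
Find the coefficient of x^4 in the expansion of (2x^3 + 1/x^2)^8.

1120

General term: C(8,j)·(2x^3)^j·(1/x^2)^(8-j), with x-exponent 3j − 2(8−j) = 5j − 16.
Set 5j − 16 = 4: j = 4.
C(8,4) = 70; 2^4 = 16; 1^4 = 1.
Coefficient = 70 · 16 · 1 = 1120.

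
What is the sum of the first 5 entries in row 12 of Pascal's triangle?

1 + 12 + 66 + 220 + 495 = 794.

794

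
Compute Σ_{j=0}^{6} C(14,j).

6476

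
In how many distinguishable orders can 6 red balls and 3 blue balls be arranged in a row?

Choose positions for the red balls: C(9,6) = 84.

84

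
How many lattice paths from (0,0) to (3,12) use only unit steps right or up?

455

Each path is a sequence of 15 steps with 3 rights: C(15,3) = 455.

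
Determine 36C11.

C(36,11) = (36·35·34·33·32·31·30·29·28·27·26) / 11! = 23982224839372800 / 39916800 = 600805296.

600805296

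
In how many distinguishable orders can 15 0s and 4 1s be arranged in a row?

3876

Choose positions for the 0s: C(19,15) = 3876.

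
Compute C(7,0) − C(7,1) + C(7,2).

15

The partial alternating sum Σ_{k=0}^{2} (−1)^k C(7,k) = (−1)^2 C(6,2) = 15.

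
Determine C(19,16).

C(19,16) = C(19,3) by symmetry.
C(19,3) = (19·18·17) / 3! = 5814 / 6 = 969.

969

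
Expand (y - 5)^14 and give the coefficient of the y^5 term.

-3910156250

The general term is C(14,j)·(y)^j·(-5)^(14-j); the y^5 term has j = 5.
C(14,5) = 2002.
Coefficient = C(14,5) · (-5)^9 = 2002 · (-1953125) = -3910156250.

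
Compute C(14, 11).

364

C(14,11) = C(14,3) by symmetry.
C(14,3) = (14·13·12) / 3! = 2184 / 6 = 364.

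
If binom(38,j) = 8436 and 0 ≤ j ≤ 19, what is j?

3

C(38,j) increases on 0 ≤ j ≤ 19. C(38,2) = 703 and C(38,3) = 8436, so j = 3.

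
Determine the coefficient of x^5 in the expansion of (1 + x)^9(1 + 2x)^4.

Coefficient of x^5 = Σ_{j} C(9,j)·1^j·C(4,5-j)·2^(5-j) for j from 1 to 5.
= 144 + 1152 + 2016 + 1008 + 126 = 4446.

4446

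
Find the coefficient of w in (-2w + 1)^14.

The general term is C(14,j)·(-2w)^j·(1)^(14-j); the w^1 term has j = 1.
C(14,1) = 14.
Coefficient = C(14,1) · (-2)^1 = 14 · (-2) = -28.

-28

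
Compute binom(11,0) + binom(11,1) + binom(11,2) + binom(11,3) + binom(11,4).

1 + 11 + 55 + 165 + 330 = 562.

562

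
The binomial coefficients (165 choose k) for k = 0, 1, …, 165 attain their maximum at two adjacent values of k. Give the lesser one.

For odd n = 165, C(165,k) peaks at k = (n−1)/2 and (n+1)/2; the lesser is 82.

82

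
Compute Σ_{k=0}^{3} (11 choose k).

1 + 11 + 55 + 165 = 232.

232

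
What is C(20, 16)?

C(20,16) = C(20,4) by symmetry.
C(20,4) = (20·19·18·17) / 4! = 116280 / 24 = 4845.

4845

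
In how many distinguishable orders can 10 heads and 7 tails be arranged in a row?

Choose positions for the heads: C(17,10) = 19448.

19448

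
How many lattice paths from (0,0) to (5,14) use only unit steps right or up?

Each path is a sequence of 19 steps with 5 rights: C(19,5) = 11628.

11628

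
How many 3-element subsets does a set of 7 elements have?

C(7,3) = (7·6·5) / 3! = 210 / 6 = 35.

35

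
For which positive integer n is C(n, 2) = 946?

44

n(n−1)/2 = 946 ⇒ n(n−1) = 1892. Since 44·43 = 1892, n = 44.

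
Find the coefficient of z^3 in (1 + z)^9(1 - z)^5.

-16

Coefficient of z^3 = Σ_{j} C(9,j)·1^j·C(5,3-j)·(-1)^(3-j) for j from 0 to 3.
= (-10) + 90 + (-180) + 84 = -16.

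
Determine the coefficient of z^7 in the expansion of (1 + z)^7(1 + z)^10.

Coefficient of z^7 = Σ_{j} C(7,j)·C(10,7-j) for j from 0 to 7.
= 120 + 1470 + 5292 + 7350 + 4200 + 945 + 70 + 1 = 19448.

19448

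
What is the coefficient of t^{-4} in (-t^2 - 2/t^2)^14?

768768

General term: C(14,j)·(-t^2)^j·(-2/t^2)^(14-j), with t-exponent 2j − 2(14−j) = 4j − 28.
Set 4j − 28 = -4: j = 6.
C(14,6) = 3003; (-1)^6 = 1; (-2)^8 = 256.
Coefficient = 3003 · 1 · 256 = 768768.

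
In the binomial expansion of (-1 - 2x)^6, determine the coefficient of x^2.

60

The general term is C(6,j)·(-1)^j·(-2x)^(6-j); the x^2 term has j = 4.
C(6,4) = 15.
Coefficient = C(6,4) · (-2)^2 = 15 · 4 = 60.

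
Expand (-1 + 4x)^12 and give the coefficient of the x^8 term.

32440320

The general term is C(12,j)·(-1)^j·(4x)^(12-j); the x^8 term has j = 4.
C(12,4) = 495.
Coefficient = C(12,4) · 4^8 = 495 · 65536 = 32440320.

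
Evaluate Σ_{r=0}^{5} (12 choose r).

1586

1 + 12 + 66 + 220 + 495 + 792 = 1586.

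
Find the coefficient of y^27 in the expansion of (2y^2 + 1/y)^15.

General term: C(15,j)·(2y^2)^j·(1/y)^(15-j), with y-exponent 2j − 1(15−j) = 3j − 15.
Set 3j − 15 = 27: j = 14.
C(15,14) = 15; 2^14 = 16384; 1^1 = 1.
Coefficient = 15 · 16384 · 1 = 245760.

245760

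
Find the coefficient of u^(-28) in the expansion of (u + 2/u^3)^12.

67584

General term: C(12,j)·(u)^j·(2/u^3)^(12-j), with u-exponent 1j − 3(12−j) = 4j − 36.
Set 4j − 36 = -28: j = 2.
C(12,2) = 66; 1^2 = 1; 2^10 = 1024.
Coefficient = 66 · 1 · 1024 = 67584.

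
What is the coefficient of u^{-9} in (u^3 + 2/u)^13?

General term: C(13,j)·(u^3)^j·(2/u)^(13-j), with u-exponent 3j − 1(13−j) = 4j − 13.
Set 4j − 13 = -9: j = 1.
C(13,1) = 13; 1^1 = 1; 2^12 = 4096.
Coefficient = 13 · 1 · 4096 = 53248.

53248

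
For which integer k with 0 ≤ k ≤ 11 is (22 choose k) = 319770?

C(22,k) increases on 0 ≤ k ≤ 11. C(22,7) = 170544 and C(22,8) = 319770, so k = 8.

8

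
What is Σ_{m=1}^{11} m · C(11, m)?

Since m·C(11,m) = 11·C(10,m−1), the sum is 11·2^10 = 11·1024 = 11264.

11264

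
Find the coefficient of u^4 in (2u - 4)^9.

The general term is C(9,j)·(2u)^j·(-4)^(9-j); the u^4 term has j = 4.
C(9,4) = 126.
Coefficient = C(9,4) · 2^4 · (-4)^5 = 126 · 16 · (-1024) = -2064384.

-2064384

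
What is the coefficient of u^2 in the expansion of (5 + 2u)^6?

37500

The general term is C(6,j)·(5)^j·(2u)^(6-j); the u^2 term has j = 4.
C(6,4) = 15.
Coefficient = C(6,4) · 5^4 · 2^2 = 15 · 625 · 4 = 37500.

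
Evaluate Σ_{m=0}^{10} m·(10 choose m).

5120

Differentiating (1+x)^10 and setting x=1: Σ m·C(10,m) = 10·2^9 = 5120.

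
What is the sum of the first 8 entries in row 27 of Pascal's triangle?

1 + 27 + 351 + 2925 + 17550 + 80730 + 296010 + 888030 = 1285624.

1285624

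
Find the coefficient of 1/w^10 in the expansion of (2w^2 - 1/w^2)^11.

General term: C(11,j)·(2w^2)^j·(-1/w^2)^(11-j), with w-exponent 2j − 2(11−j) = 4j − 22.
Set 4j − 22 = -10: j = 3.
C(11,3) = 165; 2^3 = 8; (-1)^8 = 1.
Coefficient = 165 · 8 · 1 = 1320.

1320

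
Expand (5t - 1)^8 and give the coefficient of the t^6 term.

437500

The general term is C(8,j)·(5t)^j·(-1)^(8-j); the t^6 term has j = 6.
C(8,6) = 28.
Coefficient = C(8,6) · 5^6 = 28 · 15625 = 437500.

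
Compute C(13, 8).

C(13,8) = C(13,5) by symmetry.
C(13,5) = (13·12·11·10·9) / 5! = 154440 / 120 = 1287.

1287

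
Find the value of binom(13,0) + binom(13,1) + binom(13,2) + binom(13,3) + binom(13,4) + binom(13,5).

1 + 13 + 78 + 286 + 715 + 1287 = 2380.

2380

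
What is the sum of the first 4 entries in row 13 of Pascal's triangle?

378

1 + 13 + 78 + 286 = 378.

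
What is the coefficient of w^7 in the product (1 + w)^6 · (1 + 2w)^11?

568150

Coefficient of w^7 = Σ_{j} C(6,j)·1^j·C(11,7-j)·2^(7-j) for j from 0 to 6.
= 42240 + 177408 + 221760 + 105600 + 19800 + 1320 + 22 = 568150.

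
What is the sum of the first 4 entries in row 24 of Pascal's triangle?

1 + 24 + 276 + 2024 = 2325.

2325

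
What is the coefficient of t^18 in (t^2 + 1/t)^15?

General term: C(15,j)·(t^2)^j·(1/t)^(15-j), with t-exponent 2j − 1(15−j) = 3j − 15.
Set 3j − 15 = 18: j = 11.
C(15,11) = 1365; 1^11 = 1; 1^4 = 1.
Coefficient = 1365 · 1 · 1 = 1365.

1365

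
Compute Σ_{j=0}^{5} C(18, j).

1 + 18 + 153 + 816 + 3060 + 8568 = 12616.

12616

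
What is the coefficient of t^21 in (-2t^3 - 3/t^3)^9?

General term: C(9,j)·(-2t^3)^j·(-3/t^3)^(9-j), with t-exponent 3j − 3(9−j) = 6j − 27.
Set 6j − 27 = 21: j = 8.
C(9,8) = 9; (-2)^8 = 256; (-3)^1 = -3.
Coefficient = 9 · 256 · (-3) = -6912.

-6912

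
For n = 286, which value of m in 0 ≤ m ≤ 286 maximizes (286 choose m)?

143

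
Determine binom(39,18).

62359143990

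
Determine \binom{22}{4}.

7315

C(22,4) = (22·21·20·19) / 4! = 175560 / 24 = 7315.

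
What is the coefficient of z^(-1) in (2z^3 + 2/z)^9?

18432

General term: C(9,j)·(2z^3)^j·(2/z)^(9-j), with z-exponent 3j − 1(9−j) = 4j − 9.
Set 4j − 9 = -1: j = 2.
C(9,2) = 36; 2^2 = 4; 2^7 = 128.
Coefficient = 36 · 4 · 128 = 18432.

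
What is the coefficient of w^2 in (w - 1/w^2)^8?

28

General term: C(8,j)·(w)^j·(-1/w^2)^(8-j), with w-exponent 1j − 2(8−j) = 3j − 16.
Set 3j − 16 = 2: j = 6.
C(8,6) = 28; 1^6 = 1; (-1)^2 = 1.
Coefficient = 28 · 1 · 1 = 28.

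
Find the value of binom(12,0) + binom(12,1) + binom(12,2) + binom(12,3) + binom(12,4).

794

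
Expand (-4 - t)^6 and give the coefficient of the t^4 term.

240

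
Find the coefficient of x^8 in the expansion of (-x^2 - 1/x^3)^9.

General term: C(9,j)·(-x^2)^j·(-1/x^3)^(9-j), with x-exponent 2j − 3(9−j) = 5j − 27.
Set 5j − 27 = 8: j = 7.
C(9,7) = 36; (-1)^7 = -1; (-1)^2 = 1.
Coefficient = 36 · (-1) · 1 = -36.

-36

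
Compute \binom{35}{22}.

C(35,22) = C(35,13) by symmetry.
C(35,13) = (35·34·33·32·31·30·29·28·27·26·25·24·23) / 13! = 9193186188426240000 / 6227020800 = 1476337800.

1476337800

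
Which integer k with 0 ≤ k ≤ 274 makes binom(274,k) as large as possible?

C(274,k) is maximized at k = 274/2 = 137.

137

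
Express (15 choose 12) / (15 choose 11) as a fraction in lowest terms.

1/3

C(n,k+1)/C(n,k) = (n−k)/(k+1) = (15−11)/(11+1) = 4/12 = 1/3.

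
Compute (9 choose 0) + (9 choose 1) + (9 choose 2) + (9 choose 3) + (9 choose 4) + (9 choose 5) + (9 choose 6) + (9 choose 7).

502

1 + 9 + 36 + 84 + 126 + 126 + 84 + 36 = 502.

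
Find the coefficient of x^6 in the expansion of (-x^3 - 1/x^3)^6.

General term: C(6,j)·(-x^3)^j·(-1/x^3)^(6-j), with x-exponent 3j − 3(6−j) = 6j − 18.
Set 6j − 18 = 6: j = 4.
C(6,4) = 15; (-1)^4 = 1; (-1)^2 = 1.
Coefficient = 15 · 1 · 1 = 15.

15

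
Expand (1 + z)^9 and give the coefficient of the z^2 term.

The general term is C(9,j)·(1)^j·(z)^(9-j); the z^2 term has j = 7.
C(9,7) = 36.
Coefficient = C(9,7) = 36.

36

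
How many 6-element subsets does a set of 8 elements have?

C(8,6) = C(8,2) by symmetry.
C(8,2) = (8·7) / 2! = 56 / 2 = 28.

28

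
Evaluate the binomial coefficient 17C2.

C(17,2) = (17·16) / 2! = 272 / 2 = 136.

136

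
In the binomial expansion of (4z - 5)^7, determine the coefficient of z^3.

1400000

The general term is C(7,j)·(4z)^j·(-5)^(7-j); the z^3 term has j = 3.
C(7,3) = 35.
Coefficient = C(7,3) · 4^3 · (-5)^4 = 35 · 64 · 625 = 1400000.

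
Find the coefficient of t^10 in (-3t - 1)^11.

-649539

The general term is C(11,j)·(-3t)^j·(-1)^(11-j); the t^10 term has j = 10.
C(11,10) = 11.
Coefficient = C(11,10) · (-3)^10 · (-1)^1 = 11 · 59049 · (-1) = -649539.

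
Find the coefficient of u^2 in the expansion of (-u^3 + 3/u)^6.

1215

General term: C(6,j)·(-u^3)^j·(3/u)^(6-j), with u-exponent 3j − 1(6−j) = 4j − 6.
Set 4j − 6 = 2: j = 2.
C(6,2) = 15; (-1)^2 = 1; 3^4 = 81.
Coefficient = 15 · 1 · 81 = 1215.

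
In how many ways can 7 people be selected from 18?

31824

This is C(18,7) = 31824.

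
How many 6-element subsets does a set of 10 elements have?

210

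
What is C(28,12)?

30421755

C(28,12) = (28·27·26·25·24·23·22·21·20·19·18·17) / 12! = 14572069319808000 / 479001600 = 30421755.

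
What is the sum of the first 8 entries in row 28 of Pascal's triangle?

1683218

1 + 28 + 378 + 3276 + 20475 + 98280 + 376740 + 1184040 = 1683218.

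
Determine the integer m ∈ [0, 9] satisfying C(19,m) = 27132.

6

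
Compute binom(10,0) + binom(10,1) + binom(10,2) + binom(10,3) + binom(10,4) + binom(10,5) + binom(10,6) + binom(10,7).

1 + 10 + 45 + 120 + 210 + 252 + 210 + 120 = 968.

968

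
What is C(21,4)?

5985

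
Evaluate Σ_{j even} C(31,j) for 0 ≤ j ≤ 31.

1073741824

Half of (1+1)^31 + (1−1)^31 gives the even-index sum: 2^30 = 1073741824.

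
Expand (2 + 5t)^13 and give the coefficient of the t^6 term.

The general term is C(13,j)·(2)^j·(5t)^(13-j); the t^6 term has j = 7.
C(13,7) = 1716.
Coefficient = C(13,7) · 2^7 · 5^6 = 1716 · 128 · 15625 = 3432000000.

3432000000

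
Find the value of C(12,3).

220

C(12,3) = (12·11·10) / 3! = 1320 / 6 = 220.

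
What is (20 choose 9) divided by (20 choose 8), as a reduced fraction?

4/3

C(n,k+1)/C(n,k) = (n−k)/(k+1) = (20−8)/(8+1) = 12/9 = 4/3.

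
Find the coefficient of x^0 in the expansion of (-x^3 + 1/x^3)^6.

-20

General term: C(6,j)·(-x^3)^j·(1/x^3)^(6-j), with x-exponent 3j − 3(6−j) = 6j − 18.
Set 6j − 18 = 0: j = 3.
C(6,3) = 20; (-1)^3 = -1; 1^3 = 1.
Coefficient = 20 · (-1) · 1 = -20.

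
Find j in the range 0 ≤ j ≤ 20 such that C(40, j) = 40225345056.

C(40,j) increases on 0 ≤ j ≤ 20. C(40,14) = 23206929840 and C(40,15) = 40225345056, so j = 15.

15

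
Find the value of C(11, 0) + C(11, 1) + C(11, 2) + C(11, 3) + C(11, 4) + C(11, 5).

1024

1 + 11 + 55 + 165 + 330 + 462 = 1024.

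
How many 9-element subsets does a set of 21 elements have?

293930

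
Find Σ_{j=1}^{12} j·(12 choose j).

Differentiating (1+x)^12 and setting x=1: Σ j·C(12,j) = 12·2^11 = 24576.

24576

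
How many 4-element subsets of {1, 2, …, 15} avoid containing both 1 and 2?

1287

All 4-subsets: C(15,4) = 1365. Those containing both fixed elements: C(13,2) = 78.
1365 − 78 = 1287.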